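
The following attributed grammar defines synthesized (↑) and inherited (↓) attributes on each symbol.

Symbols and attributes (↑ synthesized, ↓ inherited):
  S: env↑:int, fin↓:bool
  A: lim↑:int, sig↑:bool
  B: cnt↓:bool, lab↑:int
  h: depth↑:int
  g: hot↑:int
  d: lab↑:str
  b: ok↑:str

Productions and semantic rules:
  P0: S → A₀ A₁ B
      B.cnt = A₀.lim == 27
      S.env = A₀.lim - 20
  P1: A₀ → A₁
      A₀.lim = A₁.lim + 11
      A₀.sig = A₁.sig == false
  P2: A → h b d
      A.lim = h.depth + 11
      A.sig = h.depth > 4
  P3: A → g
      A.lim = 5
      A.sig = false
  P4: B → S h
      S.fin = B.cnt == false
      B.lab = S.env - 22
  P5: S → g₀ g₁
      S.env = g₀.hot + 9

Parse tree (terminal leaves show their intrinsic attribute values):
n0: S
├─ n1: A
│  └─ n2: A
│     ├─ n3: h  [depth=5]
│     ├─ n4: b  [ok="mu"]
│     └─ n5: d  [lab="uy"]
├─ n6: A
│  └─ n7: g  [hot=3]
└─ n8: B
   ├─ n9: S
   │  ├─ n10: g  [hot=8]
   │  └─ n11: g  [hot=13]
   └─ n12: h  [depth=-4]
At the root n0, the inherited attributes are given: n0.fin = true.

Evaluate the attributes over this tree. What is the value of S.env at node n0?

1. n0.fin = true  [given at root]
2. n3.depth = 5  [terminal]
3. n4.ok = "mu"  [terminal]
4. n5.lab = "uy"  [terminal]
5. n2.lim = 16  [h.depth + 11]
6. n2.sig = true  [h.depth > 4]
7. n1.lim = 27  [A₁.lim + 11]
8. n1.sig = false  [A₁.sig == false]
9. n7.hot = 3  [terminal]
10. n6.lim = 5  [5]
11. n6.sig = false  [false]
12. n8.cnt = true  [A₀.lim == 27]
13. n9.fin = false  [B.cnt == false]
14. n10.hot = 8  [terminal]
15. n11.hot = 13  [terminal]
16. n9.env = 17  [g₀.hot + 9]
17. n12.depth = -4  [terminal]
18. n8.lab = -5  [S.env - 22]
19. n0.env = 7  [A₀.lim - 20]

7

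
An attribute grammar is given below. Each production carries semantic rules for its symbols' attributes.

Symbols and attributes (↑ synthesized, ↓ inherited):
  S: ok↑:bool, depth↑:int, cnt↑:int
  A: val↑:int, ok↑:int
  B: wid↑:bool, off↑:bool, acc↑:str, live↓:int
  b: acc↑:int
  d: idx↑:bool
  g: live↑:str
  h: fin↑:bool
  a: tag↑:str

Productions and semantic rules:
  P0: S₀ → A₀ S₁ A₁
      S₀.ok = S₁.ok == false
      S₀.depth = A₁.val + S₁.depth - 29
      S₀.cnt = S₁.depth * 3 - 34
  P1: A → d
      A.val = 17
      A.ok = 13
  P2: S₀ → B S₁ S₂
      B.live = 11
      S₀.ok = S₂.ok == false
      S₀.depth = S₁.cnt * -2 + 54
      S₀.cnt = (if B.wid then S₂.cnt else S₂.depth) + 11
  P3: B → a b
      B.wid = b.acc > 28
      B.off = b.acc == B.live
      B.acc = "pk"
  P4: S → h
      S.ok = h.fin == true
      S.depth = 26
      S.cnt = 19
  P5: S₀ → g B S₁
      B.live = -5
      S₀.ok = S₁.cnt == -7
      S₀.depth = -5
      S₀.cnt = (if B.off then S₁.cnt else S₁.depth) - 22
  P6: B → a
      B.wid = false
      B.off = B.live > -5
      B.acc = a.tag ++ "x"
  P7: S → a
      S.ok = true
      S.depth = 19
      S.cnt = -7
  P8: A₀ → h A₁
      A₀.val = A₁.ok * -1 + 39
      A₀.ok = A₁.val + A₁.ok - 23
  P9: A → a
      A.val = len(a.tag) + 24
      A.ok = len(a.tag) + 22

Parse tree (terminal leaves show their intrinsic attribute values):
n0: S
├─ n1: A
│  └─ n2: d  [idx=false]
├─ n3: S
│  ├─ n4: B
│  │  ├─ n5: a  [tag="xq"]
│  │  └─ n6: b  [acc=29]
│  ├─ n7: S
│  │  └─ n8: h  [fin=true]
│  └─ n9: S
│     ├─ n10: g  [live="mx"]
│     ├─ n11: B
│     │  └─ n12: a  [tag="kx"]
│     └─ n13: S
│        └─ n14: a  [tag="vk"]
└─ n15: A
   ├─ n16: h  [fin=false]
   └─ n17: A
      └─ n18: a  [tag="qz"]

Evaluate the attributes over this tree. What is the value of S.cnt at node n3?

1. n2.idx = false  [terminal]
2. n1.val = 17  [17]
3. n1.ok = 13  [13]
4. n4.live = 11  [11]
5. n5.tag = "xq"  [terminal]
6. n6.acc = 29  [terminal]
7. n4.wid = true  [b.acc > 28]
8. n4.off = false  [b.acc == B.live]
9. n4.acc = "pk"  ["pk"]
10. n8.fin = true  [terminal]
11. n7.ok = true  [h.fin == true]
12. n7.depth = 26  [26]
13. n7.cnt = 19  [19]
14. n10.live = "mx"  [terminal]
15. n11.live = -5  [-5]
16. n12.tag = "kx"  [terminal]
17. n11.wid = false  [false]
18. n11.off = false  [B.live > -5]
19. n11.acc = "kxx"  [a.tag ++ "x"]
20. n14.tag = "vk"  [terminal]
21. n13.ok = true  [true]
22. n13.depth = 19  [19]
23. n13.cnt = -7  [-7]
24. n9.ok = true  [S₁.cnt == -7]
25. n9.depth = -5  [-5]
26. n9.cnt = -3  [(if B.off then S₁.cnt else S₁.depth) - 22]
27. n3.ok = false  [S₂.ok == false]
28. n3.depth = 16  [S₁.cnt * -2 + 54]
29. n3.cnt = 8  [(if B.wid then S₂.cnt else S₂.depth) + 11]
30. n16.fin = false  [terminal]
31. n18.tag = "qz"  [terminal]
32. n17.val = 26  [len(a.tag) + 24]
33. n17.ok = 24  [len(a.tag) + 22]
34. n15.val = 15  [A₁.ok * -1 + 39]
35. n15.ok = 27  [A₁.val + A₁.ok - 23]
36. n0.ok = true  [S₁.ok == false]
37. n0.depth = 2  [A₁.val + S₁.depth - 29]
38. n0.cnt = 14  [S₁.depth * 3 - 34]

8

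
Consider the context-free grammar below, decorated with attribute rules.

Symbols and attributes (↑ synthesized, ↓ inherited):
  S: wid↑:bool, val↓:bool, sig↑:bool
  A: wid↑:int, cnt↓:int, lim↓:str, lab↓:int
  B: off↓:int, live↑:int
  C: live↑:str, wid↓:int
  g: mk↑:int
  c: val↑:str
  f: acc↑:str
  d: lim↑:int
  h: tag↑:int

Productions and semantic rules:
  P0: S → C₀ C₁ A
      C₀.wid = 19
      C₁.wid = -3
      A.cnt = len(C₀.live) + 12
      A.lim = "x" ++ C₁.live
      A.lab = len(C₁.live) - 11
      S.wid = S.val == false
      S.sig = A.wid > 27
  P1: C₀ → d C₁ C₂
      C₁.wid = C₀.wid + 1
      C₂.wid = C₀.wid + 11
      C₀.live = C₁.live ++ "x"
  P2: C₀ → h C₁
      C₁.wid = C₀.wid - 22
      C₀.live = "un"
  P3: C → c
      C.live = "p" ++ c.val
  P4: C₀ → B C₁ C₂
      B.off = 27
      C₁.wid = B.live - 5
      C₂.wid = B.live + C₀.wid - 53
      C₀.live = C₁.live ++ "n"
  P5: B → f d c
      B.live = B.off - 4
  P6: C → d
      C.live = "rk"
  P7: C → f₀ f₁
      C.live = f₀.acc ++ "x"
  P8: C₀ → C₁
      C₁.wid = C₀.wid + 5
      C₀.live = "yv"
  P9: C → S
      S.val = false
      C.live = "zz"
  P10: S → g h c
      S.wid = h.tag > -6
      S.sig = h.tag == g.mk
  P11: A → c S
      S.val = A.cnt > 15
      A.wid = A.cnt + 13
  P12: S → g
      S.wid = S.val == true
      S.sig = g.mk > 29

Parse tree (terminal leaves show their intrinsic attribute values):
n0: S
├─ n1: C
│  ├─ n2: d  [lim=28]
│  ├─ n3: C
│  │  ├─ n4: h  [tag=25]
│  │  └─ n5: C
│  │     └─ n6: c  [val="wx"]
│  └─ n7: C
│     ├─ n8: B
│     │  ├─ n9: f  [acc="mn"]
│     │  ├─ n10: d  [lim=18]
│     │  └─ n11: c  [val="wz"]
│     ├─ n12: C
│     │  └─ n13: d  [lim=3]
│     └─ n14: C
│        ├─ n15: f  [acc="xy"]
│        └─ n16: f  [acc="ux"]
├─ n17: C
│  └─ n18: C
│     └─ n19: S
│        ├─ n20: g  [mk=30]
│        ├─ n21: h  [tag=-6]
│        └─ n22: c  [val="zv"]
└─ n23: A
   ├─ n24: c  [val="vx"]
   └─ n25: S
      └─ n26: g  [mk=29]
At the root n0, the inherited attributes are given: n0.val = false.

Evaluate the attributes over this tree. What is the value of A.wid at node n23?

1. n0.val = false  [given at root]
2. n1.wid = 19  [19]
3. n2.lim = 28  [terminal]
4. n3.wid = 20  [C₀.wid + 1]
5. n4.tag = 25  [terminal]
6. n5.wid = -2  [C₀.wid - 22]
7. n6.val = "wx"  [terminal]
8. n5.live = "pwx"  ["p" ++ c.val]
9. n3.live = "un"  ["un"]
10. n7.wid = 30  [C₀.wid + 11]
11. n8.off = 27  [27]
12. n9.acc = "mn"  [terminal]
13. n10.lim = 18  [terminal]
14. n11.val = "wz"  [terminal]
15. n8.live = 23  [B.off - 4]
16. n12.wid = 18  [B.live - 5]
17. n13.lim = 3  [terminal]
18. n12.live = "rk"  ["rk"]
19. n14.wid = 0  [B.live + C₀.wid - 53]
20. n15.acc = "xy"  [terminal]
21. n16.acc = "ux"  [terminal]
22. n14.live = "xyx"  [f₀.acc ++ "x"]
23. n7.live = "rkn"  [C₁.live ++ "n"]
24. n1.live = "unx"  [C₁.live ++ "x"]
25. n17.wid = -3  [-3]
26. n18.wid = 2  [C₀.wid + 5]
27. n19.val = false  [false]
28. n20.mk = 30  [terminal]
29. n21.tag = -6  [terminal]
30. n22.val = "zv"  [terminal]
31. n19.wid = false  [h.tag > -6]
32. n19.sig = false  [h.tag == g.mk]
33. n18.live = "zz"  ["zz"]
34. n17.live = "yv"  ["yv"]
35. n23.cnt = 15  [len(C₀.live) + 12]
36. n23.lim = "xyv"  ["x" ++ C₁.live]
37. n23.lab = -9  [len(C₁.live) - 11]
38. n24.val = "vx"  [terminal]
39. n25.val = false  [A.cnt > 15]
40. n26.mk = 29  [terminal]
41. n25.wid = false  [S.val == true]
42. n25.sig = false  [g.mk > 29]
43. n23.wid = 28  [A.cnt + 13]
44. n0.wid = true  [S.val == false]
45. n0.sig = true  [A.wid > 27]

28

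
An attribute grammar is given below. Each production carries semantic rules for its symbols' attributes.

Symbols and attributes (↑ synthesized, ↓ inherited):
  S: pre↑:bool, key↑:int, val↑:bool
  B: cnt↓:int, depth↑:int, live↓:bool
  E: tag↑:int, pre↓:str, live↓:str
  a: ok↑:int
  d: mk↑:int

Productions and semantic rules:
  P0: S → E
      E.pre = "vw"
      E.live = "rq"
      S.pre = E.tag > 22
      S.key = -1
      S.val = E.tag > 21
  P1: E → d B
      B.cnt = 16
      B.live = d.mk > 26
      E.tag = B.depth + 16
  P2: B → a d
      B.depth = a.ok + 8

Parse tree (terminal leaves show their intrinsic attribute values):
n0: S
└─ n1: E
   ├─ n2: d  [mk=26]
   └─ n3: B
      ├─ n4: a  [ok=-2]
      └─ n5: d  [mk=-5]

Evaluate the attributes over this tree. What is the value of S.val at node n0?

true

1. n1.pre = "vw"  ["vw"]
2. n1.live = "rq"  ["rq"]
3. n2.mk = 26  [terminal]
4. n3.cnt = 16  [16]
5. n3.live = false  [d.mk > 26]
6. n4.ok = -2  [terminal]
7. n5.mk = -5  [terminal]
8. n3.depth = 6  [a.ok + 8]
9. n1.tag = 22  [B.depth + 16]
10. n0.pre = false  [E.tag > 22]
11. n0.key = -1  [-1]
12. n0.val = true  [E.tag > 21]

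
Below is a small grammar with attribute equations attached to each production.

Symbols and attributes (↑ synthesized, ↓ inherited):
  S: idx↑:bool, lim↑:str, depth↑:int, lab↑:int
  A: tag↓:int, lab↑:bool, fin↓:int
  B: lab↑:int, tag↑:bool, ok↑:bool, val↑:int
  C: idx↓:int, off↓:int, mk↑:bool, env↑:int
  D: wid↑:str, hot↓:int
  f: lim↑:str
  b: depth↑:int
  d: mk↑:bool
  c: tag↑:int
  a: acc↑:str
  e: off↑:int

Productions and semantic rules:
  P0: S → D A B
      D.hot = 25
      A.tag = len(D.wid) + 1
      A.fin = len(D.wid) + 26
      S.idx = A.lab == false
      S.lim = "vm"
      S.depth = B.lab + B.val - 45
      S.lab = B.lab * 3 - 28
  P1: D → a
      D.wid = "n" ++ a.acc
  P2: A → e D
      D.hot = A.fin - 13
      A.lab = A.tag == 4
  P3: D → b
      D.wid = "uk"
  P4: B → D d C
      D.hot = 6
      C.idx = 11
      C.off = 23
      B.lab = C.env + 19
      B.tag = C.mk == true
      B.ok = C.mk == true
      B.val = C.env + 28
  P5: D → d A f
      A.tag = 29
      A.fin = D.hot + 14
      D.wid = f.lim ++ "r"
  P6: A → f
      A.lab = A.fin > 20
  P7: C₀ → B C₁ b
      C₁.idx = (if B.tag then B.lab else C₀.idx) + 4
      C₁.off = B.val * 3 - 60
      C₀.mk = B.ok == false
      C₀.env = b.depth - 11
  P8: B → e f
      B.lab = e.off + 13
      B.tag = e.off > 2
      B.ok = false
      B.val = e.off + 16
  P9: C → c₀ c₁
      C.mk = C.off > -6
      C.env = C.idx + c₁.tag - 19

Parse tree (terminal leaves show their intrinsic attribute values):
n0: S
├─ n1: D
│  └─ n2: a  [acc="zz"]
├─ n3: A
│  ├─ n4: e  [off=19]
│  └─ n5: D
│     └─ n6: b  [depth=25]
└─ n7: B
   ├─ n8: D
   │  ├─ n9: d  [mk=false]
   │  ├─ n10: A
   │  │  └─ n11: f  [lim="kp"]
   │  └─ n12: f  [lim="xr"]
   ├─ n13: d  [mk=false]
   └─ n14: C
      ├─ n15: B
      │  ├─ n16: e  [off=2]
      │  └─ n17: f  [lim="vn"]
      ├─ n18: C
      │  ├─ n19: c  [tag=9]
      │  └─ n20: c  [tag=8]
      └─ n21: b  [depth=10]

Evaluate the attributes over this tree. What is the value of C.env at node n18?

1. n1.hot = 25  [25]
2. n2.acc = "zz"  [terminal]
3. n1.wid = "nzz"  ["n" ++ a.acc]
4. n3.tag = 4  [len(D.wid) + 1]
5. n3.fin = 29  [len(D.wid) + 26]
6. n4.off = 19  [terminal]
7. n5.hot = 16  [A.fin - 13]
8. n6.depth = 25  [terminal]
9. n5.wid = "uk"  ["uk"]
10. n3.lab = true  [A.tag == 4]
11. n8.hot = 6  [6]
12. n9.mk = false  [terminal]
13. n10.tag = 29  [29]
14. n10.fin = 20  [D.hot + 14]
15. n11.lim = "kp"  [terminal]
16. n10.lab = false  [A.fin > 20]
17. n12.lim = "xr"  [terminal]
18. n8.wid = "xrr"  [f.lim ++ "r"]
19. n13.mk = false  [terminal]
20. n14.idx = 11  [11]
21. n14.off = 23  [23]
22. n16.off = 2  [terminal]
23. n17.lim = "vn"  [terminal]
24. n15.lab = 15  [e.off + 13]
25. n15.tag = false  [e.off > 2]
26. n15.ok = false  [false]
27. n15.val = 18  [e.off + 16]
28. n18.idx = 15  [(if B.tag then B.lab else C₀.idx) + 4]
29. n18.off = -6  [B.val * 3 - 60]
30. n19.tag = 9  [terminal]
31. n20.tag = 8  [terminal]
32. n18.mk = false  [C.off > -6]
33. n18.env = 4  [C.idx + c₁.tag - 19]
34. n21.depth = 10  [terminal]
35. n14.mk = true  [B.ok == false]
36. n14.env = -1  [b.depth - 11]
37. n7.lab = 18  [C.env + 19]
38. n7.tag = true  [C.mk == true]
39. n7.ok = true  [C.mk == true]
40. n7.val = 27  [C.env + 28]
41. n0.idx = false  [A.lab == false]
42. n0.lim = "vm"  ["vm"]
43. n0.depth = 0  [B.lab + B.val - 45]
44. n0.lab = 26  [B.lab * 3 - 28]

4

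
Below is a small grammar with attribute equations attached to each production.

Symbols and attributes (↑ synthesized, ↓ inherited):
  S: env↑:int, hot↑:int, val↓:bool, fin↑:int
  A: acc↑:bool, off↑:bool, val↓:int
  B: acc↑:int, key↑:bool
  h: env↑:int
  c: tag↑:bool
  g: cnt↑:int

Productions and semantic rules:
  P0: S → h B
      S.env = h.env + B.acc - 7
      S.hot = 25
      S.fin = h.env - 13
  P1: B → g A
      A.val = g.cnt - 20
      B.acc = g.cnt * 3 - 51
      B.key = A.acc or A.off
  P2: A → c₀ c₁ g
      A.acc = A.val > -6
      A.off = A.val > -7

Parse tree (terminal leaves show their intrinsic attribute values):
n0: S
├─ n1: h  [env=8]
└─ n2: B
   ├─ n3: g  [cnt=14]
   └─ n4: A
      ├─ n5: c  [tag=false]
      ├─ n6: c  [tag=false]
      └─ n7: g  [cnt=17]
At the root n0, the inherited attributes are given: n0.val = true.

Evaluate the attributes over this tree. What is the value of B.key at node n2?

true

1. n0.val = true  [given at root]
2. n1.env = 8  [terminal]
3. n3.cnt = 14  [terminal]
4. n4.val = -6  [g.cnt - 20]
5. n5.tag = false  [terminal]
6. n6.tag = false  [terminal]
7. n7.cnt = 17  [terminal]
8. n4.acc = false  [A.val > -6]
9. n4.off = true  [A.val > -7]
10. n2.acc = -9  [g.cnt * 3 - 51]
11. n2.key = true  [A.acc or A.off]
12. n0.env = -8  [h.env + B.acc - 7]
13. n0.hot = 25  [25]
14. n0.fin = -5  [h.env - 13]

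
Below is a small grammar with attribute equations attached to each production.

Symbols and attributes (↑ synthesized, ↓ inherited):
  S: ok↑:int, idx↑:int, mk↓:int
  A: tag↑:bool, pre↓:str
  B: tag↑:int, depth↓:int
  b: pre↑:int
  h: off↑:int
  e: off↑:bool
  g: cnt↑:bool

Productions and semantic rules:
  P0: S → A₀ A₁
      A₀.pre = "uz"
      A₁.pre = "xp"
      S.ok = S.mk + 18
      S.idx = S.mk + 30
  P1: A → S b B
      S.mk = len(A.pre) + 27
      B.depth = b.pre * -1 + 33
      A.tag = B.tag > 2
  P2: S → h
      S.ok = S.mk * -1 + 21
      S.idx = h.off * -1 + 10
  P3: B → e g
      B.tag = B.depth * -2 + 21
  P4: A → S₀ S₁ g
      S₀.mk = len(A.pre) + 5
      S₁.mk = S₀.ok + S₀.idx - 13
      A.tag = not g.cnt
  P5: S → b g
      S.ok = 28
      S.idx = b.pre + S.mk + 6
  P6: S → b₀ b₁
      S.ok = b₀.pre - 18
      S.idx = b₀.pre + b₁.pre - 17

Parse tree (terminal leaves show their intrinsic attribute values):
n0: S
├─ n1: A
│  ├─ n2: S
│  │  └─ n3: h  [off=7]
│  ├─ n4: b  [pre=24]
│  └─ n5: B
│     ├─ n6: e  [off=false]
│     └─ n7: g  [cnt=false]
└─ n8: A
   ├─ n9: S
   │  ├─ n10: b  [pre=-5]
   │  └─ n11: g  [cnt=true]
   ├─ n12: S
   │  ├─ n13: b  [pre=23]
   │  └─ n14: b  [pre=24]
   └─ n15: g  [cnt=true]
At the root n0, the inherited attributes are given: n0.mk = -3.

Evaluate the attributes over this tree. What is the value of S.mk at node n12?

1. n0.mk = -3  [given at root]
2. n1.pre = "uz"  ["uz"]
3. n2.mk = 29  [len(A.pre) + 27]
4. n3.off = 7  [terminal]
5. n2.ok = -8  [S.mk * -1 + 21]
6. n2.idx = 3  [h.off * -1 + 10]
7. n4.pre = 24  [terminal]
8. n5.depth = 9  [b.pre * -1 + 33]
9. n6.off = false  [terminal]
10. n7.cnt = false  [terminal]
11. n5.tag = 3  [B.depth * -2 + 21]
12. n1.tag = true  [B.tag > 2]
13. n8.pre = "xp"  ["xp"]
14. n9.mk = 7  [len(A.pre) + 5]
15. n10.pre = -5  [terminal]
16. n11.cnt = true  [terminal]
17. n9.ok = 28  [28]
18. n9.idx = 8  [b.pre + S.mk + 6]
19. n12.mk = 23  [S₀.ok + S₀.idx - 13]
20. n13.pre = 23  [terminal]
21. n14.pre = 24  [terminal]
22. n12.ok = 5  [b₀.pre - 18]
23. n12.idx = 30  [b₀.pre + b₁.pre - 17]
24. n15.cnt = true  [terminal]
25. n8.tag = false  [not g.cnt]
26. n0.ok = 15  [S.mk + 18]
27. n0.idx = 27  [S.mk + 30]

23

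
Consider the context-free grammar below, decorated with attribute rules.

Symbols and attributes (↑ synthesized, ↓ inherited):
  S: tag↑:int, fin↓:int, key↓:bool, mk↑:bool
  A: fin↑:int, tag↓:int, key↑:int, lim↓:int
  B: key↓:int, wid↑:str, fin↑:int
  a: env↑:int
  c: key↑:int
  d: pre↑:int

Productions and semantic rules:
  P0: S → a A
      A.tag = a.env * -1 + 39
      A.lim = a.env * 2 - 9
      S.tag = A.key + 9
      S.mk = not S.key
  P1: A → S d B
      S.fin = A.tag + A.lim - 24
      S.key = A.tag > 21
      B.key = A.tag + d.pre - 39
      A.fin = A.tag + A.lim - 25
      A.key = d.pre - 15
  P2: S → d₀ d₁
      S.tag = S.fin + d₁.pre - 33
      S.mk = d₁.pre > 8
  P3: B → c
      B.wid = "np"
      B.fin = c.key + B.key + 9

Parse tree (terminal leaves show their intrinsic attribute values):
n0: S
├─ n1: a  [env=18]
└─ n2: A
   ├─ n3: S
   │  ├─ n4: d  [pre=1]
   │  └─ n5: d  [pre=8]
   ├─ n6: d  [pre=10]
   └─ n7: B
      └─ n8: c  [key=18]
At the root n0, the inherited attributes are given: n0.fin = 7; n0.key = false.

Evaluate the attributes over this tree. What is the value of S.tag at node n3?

1. n0.fin = 7  [given at root]
2. n0.key = false  [given at root]
3. n1.env = 18  [terminal]
4. n2.tag = 21  [a.env * -1 + 39]
5. n2.lim = 27  [a.env * 2 - 9]
6. n3.fin = 24  [A.tag + A.lim - 24]
7. n3.key = false  [A.tag > 21]
8. n4.pre = 1  [terminal]
9. n5.pre = 8  [terminal]
10. n3.tag = -1  [S.fin + d₁.pre - 33]
11. n3.mk = false  [d₁.pre > 8]
12. n6.pre = 10  [terminal]
13. n7.key = -8  [A.tag + d.pre - 39]
14. n8.key = 18  [terminal]
15. n7.wid = "np"  ["np"]
16. n7.fin = 19  [c.key + B.key + 9]
17. n2.fin = 23  [A.tag + A.lim - 25]
18. n2.key = -5  [d.pre - 15]
19. n0.tag = 4  [A.key + 9]
20. n0.mk = true  [not S.key]

-1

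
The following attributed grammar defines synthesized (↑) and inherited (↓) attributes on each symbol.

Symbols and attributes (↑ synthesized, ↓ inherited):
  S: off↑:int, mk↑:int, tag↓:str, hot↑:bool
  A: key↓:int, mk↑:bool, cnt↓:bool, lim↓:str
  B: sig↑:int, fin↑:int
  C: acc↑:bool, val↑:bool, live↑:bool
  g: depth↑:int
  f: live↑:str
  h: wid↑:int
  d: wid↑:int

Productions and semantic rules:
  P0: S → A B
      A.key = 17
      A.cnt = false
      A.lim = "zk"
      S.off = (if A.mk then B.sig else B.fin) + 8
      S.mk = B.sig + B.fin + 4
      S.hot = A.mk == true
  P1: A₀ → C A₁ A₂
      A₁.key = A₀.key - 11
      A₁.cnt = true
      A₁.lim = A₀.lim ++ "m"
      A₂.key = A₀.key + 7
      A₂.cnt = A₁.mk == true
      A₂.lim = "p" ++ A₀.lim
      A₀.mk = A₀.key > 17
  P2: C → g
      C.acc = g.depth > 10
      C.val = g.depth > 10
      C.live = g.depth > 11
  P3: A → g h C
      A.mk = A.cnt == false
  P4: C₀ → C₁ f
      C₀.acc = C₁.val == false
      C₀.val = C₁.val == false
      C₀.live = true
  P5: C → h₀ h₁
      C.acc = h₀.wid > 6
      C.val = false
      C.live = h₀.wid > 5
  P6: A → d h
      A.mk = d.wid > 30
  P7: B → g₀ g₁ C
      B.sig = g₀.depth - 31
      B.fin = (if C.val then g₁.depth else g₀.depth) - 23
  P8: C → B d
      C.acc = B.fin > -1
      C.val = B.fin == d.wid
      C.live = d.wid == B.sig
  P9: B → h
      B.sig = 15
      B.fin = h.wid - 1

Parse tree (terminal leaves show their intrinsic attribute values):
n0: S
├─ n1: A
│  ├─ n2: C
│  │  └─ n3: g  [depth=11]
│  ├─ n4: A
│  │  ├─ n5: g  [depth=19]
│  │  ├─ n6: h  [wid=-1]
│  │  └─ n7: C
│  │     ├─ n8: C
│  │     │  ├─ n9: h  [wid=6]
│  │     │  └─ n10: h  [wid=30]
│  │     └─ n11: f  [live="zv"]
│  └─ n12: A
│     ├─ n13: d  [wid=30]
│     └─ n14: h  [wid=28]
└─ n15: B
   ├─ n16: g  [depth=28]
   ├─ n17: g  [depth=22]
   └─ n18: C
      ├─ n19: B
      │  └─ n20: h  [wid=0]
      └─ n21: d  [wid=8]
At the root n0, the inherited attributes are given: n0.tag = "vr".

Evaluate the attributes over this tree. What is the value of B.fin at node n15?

1. n0.tag = "vr"  [given at root]
2. n1.key = 17  [17]
3. n1.cnt = false  [false]
4. n1.lim = "zk"  ["zk"]
5. n3.depth = 11  [terminal]
6. n2.acc = true  [g.depth > 10]
7. n2.val = true  [g.depth > 10]
8. n2.live = false  [g.depth > 11]
9. n4.key = 6  [A₀.key - 11]
10. n4.cnt = true  [true]
11. n4.lim = "zkm"  [A₀.lim ++ "m"]
12. n5.depth = 19  [terminal]
13. n6.wid = -1  [terminal]
14. n9.wid = 6  [terminal]
15. n10.wid = 30  [terminal]
16. n8.acc = false  [h₀.wid > 6]
17. n8.val = false  [false]
18. n8.live = true  [h₀.wid > 5]
19. n11.live = "zv"  [terminal]
20. n7.acc = true  [C₁.val == false]
21. n7.val = true  [C₁.val == false]
22. n7.live = true  [true]
23. n4.mk = false  [A.cnt == false]
24. n12.key = 24  [A₀.key + 7]
25. n12.cnt = false  [A₁.mk == true]
26. n12.lim = "pzk"  ["p" ++ A₀.lim]
27. n13.wid = 30  [terminal]
28. n14.wid = 28  [terminal]
29. n12.mk = false  [d.wid > 30]
30. n1.mk = false  [A₀.key > 17]
31. n16.depth = 28  [terminal]
32. n17.depth = 22  [terminal]
33. n20.wid = 0  [terminal]
34. n19.sig = 15  [15]
35. n19.fin = -1  [h.wid - 1]
36. n21.wid = 8  [terminal]
37. n18.acc = false  [B.fin > -1]
38. n18.val = false  [B.fin == d.wid]
39. n18.live = false  [d.wid == B.sig]
40. n15.sig = -3  [g₀.depth - 31]
41. n15.fin = 5  [(if C.val then g₁.depth else g₀.depth) - 23]
42. n0.off = 13  [(if A.mk then B.sig else B.fin) + 8]
43. n0.mk = 6  [B.sig + B.fin + 4]
44. n0.hot = false  [A.mk == true]

5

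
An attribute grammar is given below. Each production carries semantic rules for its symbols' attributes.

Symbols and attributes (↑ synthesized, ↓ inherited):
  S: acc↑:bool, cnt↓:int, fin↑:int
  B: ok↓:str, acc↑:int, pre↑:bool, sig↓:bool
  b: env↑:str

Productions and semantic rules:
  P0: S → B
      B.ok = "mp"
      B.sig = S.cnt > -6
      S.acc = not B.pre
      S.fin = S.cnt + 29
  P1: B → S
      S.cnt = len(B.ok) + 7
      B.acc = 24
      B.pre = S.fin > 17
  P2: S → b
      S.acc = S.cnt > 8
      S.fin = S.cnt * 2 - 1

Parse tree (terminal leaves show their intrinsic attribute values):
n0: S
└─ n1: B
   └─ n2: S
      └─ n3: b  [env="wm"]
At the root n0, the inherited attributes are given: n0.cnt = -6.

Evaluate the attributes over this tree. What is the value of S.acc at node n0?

1. n0.cnt = -6  [given at root]
2. n1.ok = "mp"  ["mp"]
3. n1.sig = false  [S.cnt > -6]
4. n2.cnt = 9  [len(B.ok) + 7]
5. n3.env = "wm"  [terminal]
6. n2.acc = true  [S.cnt > 8]
7. n2.fin = 17  [S.cnt * 2 - 1]
8. n1.acc = 24  [24]
9. n1.pre = false  [S.fin > 17]
10. n0.acc = true  [not B.pre]
11. n0.fin = 23  [S.cnt + 29]

true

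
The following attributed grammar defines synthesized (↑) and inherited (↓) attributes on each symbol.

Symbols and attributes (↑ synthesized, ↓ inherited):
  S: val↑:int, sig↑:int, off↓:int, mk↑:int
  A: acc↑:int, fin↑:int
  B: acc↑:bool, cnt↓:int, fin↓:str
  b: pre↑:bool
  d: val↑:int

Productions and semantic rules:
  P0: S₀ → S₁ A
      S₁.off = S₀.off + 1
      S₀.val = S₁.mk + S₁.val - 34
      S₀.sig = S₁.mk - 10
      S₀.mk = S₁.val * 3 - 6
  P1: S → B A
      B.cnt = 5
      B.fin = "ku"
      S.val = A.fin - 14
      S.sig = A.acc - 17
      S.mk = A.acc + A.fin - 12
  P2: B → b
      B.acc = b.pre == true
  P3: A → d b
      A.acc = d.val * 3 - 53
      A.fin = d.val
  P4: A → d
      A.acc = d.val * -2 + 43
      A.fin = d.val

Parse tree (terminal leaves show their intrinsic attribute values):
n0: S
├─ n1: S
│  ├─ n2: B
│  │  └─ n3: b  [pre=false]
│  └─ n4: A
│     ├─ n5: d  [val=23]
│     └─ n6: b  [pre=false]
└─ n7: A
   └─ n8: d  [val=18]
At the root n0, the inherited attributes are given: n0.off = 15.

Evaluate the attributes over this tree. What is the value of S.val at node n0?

2

1. n0.off = 15  [given at root]
2. n1.off = 16  [S₀.off + 1]
3. n2.cnt = 5  [5]
4. n2.fin = "ku"  ["ku"]
5. n3.pre = false  [terminal]
6. n2.acc = false  [b.pre == true]
7. n5.val = 23  [terminal]
8. n6.pre = false  [terminal]
9. n4.acc = 16  [d.val * 3 - 53]
10. n4.fin = 23  [d.val]
11. n1.val = 9  [A.fin - 14]
12. n1.sig = -1  [A.acc - 17]
13. n1.mk = 27  [A.acc + A.fin - 12]
14. n8.val = 18  [terminal]
15. n7.acc = 7  [d.val * -2 + 43]
16. n7.fin = 18  [d.val]
17. n0.val = 2  [S₁.mk + S₁.val - 34]
18. n0.sig = 17  [S₁.mk - 10]
19. n0.mk = 21  [S₁.val * 3 - 6]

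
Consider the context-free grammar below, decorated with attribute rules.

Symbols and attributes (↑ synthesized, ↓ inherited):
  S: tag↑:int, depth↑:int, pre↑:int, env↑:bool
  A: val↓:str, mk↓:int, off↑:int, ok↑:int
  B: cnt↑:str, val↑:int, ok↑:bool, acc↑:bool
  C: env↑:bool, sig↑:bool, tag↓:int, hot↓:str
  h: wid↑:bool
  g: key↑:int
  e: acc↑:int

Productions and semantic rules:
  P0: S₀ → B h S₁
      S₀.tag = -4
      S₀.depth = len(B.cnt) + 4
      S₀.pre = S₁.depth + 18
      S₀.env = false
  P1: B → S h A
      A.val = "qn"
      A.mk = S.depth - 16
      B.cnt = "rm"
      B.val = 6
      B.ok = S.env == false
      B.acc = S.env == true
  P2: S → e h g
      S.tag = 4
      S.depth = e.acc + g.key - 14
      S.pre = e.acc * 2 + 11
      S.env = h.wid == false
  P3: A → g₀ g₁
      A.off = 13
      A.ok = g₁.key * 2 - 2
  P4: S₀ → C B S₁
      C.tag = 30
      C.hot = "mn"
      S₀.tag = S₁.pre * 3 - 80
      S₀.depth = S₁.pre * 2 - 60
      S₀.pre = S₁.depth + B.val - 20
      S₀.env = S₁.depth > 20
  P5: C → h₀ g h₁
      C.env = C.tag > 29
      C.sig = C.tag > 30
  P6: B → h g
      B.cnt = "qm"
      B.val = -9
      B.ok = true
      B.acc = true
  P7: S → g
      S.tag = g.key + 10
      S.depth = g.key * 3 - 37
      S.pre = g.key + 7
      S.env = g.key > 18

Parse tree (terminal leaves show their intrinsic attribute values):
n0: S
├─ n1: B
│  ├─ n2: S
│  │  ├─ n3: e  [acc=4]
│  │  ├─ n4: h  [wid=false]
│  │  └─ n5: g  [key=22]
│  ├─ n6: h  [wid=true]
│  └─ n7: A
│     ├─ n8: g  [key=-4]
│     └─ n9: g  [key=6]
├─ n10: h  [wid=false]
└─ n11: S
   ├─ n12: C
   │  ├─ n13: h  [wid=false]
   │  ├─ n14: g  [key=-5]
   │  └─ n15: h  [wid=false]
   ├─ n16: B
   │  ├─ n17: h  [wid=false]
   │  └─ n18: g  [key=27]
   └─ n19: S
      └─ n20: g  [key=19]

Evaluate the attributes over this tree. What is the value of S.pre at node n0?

1. n3.acc = 4  [terminal]
2. n4.wid = false  [terminal]
3. n5.key = 22  [terminal]
4. n2.tag = 4  [4]
5. n2.depth = 12  [e.acc + g.key - 14]
6. n2.pre = 19  [e.acc * 2 + 11]
7. n2.env = true  [h.wid == false]
8. n6.wid = true  [terminal]
9. n7.val = "qn"  ["qn"]
10. n7.mk = -4  [S.depth - 16]
11. n8.key = -4  [terminal]
12. n9.key = 6  [terminal]
13. n7.off = 13  [13]
14. n7.ok = 10  [g₁.key * 2 - 2]
15. n1.cnt = "rm"  ["rm"]
16. n1.val = 6  [6]
17. n1.ok = false  [S.env == false]
18. n1.acc = true  [S.env == true]
19. n10.wid = false  [terminal]
20. n12.tag = 30  [30]
21. n12.hot = "mn"  ["mn"]
22. n13.wid = false  [terminal]
23. n14.key = -5  [terminal]
24. n15.wid = false  [terminal]
25. n12.env = true  [C.tag > 29]
26. n12.sig = false  [C.tag > 30]
27. n17.wid = false  [terminal]
28. n18.key = 27  [terminal]
29. n16.cnt = "qm"  ["qm"]
30. n16.val = -9  [-9]
31. n16.ok = true  [true]
32. n16.acc = true  [true]
33. n20.key = 19  [terminal]
34. n19.tag = 29  [g.key + 10]
35. n19.depth = 20  [g.key * 3 - 37]
36. n19.pre = 26  [g.key + 7]
37. n19.env = true  [g.key > 18]
38. n11.tag = -2  [S₁.pre * 3 - 80]
39. n11.depth = -8  [S₁.pre * 2 - 60]
40. n11.pre = -9  [S₁.depth + B.val - 20]
41. n11.env = false  [S₁.depth > 20]
42. n0.tag = -4  [-4]
43. n0.depth = 6  [len(B.cnt) + 4]
44. n0.pre = 10  [S₁.depth + 18]
45. n0.env = false  [false]

10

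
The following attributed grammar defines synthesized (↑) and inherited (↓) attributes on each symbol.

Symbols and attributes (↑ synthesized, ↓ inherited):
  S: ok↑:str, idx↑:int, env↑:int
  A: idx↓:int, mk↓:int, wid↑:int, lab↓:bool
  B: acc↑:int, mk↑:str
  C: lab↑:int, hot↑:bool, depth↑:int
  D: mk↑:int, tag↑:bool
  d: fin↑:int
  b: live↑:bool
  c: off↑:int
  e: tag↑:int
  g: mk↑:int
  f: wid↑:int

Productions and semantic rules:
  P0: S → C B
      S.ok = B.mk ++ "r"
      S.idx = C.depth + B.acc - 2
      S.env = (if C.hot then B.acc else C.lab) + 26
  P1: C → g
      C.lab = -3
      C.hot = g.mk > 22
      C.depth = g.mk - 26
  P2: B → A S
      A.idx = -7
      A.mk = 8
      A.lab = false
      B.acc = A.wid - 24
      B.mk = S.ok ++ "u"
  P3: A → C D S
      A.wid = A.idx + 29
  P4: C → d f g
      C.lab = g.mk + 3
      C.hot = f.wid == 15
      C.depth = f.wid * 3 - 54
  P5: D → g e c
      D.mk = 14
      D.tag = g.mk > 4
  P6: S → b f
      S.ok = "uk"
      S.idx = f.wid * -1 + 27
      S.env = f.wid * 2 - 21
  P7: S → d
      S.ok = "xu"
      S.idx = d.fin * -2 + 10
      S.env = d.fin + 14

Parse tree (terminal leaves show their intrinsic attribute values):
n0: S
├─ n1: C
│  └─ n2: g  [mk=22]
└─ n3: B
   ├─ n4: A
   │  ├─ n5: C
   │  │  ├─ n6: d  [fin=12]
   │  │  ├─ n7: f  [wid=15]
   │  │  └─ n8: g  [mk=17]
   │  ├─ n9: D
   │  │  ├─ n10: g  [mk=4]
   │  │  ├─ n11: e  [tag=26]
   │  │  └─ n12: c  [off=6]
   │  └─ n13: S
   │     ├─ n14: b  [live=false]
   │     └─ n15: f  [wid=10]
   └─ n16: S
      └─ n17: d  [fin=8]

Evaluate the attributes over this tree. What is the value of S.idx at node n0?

-8

1. n2.mk = 22  [terminal]
2. n1.lab = -3  [-3]
3. n1.hot = false  [g.mk > 22]
4. n1.depth = -4  [g.mk - 26]
5. n4.idx = -7  [-7]
6. n4.mk = 8  [8]
7. n4.lab = false  [false]
8. n6.fin = 12  [terminal]
9. n7.wid = 15  [terminal]
10. n8.mk = 17  [terminal]
11. n5.lab = 20  [g.mk + 3]
12. n5.hot = true  [f.wid == 15]
13. n5.depth = -9  [f.wid * 3 - 54]
14. n10.mk = 4  [terminal]
15. n11.tag = 26  [terminal]
16. n12.off = 6  [terminal]
17. n9.mk = 14  [14]
18. n9.tag = false  [g.mk > 4]
19. n14.live = false  [terminal]
20. n15.wid = 10  [terminal]
21. n13.ok = "uk"  ["uk"]
22. n13.idx = 17  [f.wid * -1 + 27]
23. n13.env = -1  [f.wid * 2 - 21]
24. n4.wid = 22  [A.idx + 29]
25. n17.fin = 8  [terminal]
26. n16.ok = "xu"  ["xu"]
27. n16.idx = -6  [d.fin * -2 + 10]
28. n16.env = 22  [d.fin + 14]
29. n3.acc = -2  [A.wid - 24]
30. n3.mk = "xuu"  [S.ok ++ "u"]
31. n0.ok = "xuur"  [B.mk ++ "r"]
32. n0.idx = -8  [C.depth + B.acc - 2]
33. n0.env = 23  [(if C.hot then B.acc else C.lab) + 26]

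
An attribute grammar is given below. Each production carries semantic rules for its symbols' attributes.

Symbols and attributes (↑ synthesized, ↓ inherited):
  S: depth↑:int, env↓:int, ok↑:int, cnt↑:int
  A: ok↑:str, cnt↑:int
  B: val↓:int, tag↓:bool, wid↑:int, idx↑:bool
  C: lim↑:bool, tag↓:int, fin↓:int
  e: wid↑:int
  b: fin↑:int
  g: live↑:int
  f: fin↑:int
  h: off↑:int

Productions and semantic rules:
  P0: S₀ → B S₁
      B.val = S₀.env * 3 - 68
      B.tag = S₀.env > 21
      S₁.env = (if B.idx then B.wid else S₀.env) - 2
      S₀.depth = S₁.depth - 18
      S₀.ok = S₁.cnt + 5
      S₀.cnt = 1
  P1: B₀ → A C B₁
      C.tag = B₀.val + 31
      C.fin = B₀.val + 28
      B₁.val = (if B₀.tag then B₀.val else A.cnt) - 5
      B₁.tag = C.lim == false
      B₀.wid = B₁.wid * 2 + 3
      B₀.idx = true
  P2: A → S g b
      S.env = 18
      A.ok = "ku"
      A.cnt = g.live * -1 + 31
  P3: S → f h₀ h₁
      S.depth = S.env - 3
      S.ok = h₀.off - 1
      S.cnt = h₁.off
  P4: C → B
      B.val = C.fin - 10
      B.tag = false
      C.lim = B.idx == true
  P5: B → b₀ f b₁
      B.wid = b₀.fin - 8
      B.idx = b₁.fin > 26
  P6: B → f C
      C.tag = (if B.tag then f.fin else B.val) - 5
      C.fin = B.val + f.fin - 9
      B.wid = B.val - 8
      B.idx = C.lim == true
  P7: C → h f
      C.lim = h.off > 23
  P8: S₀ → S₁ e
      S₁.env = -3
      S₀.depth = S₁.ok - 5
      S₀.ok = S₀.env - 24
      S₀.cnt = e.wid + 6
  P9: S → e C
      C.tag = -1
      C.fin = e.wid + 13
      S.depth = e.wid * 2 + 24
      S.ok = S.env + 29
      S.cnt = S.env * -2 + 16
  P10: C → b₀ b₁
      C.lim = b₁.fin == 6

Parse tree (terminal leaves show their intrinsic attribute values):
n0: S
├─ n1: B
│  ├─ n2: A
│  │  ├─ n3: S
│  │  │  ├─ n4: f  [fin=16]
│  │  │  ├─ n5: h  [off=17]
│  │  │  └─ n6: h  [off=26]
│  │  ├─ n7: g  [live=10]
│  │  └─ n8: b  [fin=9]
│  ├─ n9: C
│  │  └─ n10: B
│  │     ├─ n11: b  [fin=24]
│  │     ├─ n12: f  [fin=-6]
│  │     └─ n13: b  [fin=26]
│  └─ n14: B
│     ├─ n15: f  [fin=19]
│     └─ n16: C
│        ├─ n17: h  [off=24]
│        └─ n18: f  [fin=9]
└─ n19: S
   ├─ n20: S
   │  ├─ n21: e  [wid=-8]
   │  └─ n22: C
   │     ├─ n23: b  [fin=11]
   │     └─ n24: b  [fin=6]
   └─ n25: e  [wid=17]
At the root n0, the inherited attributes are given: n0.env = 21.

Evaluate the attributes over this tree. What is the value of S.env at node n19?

1. n0.env = 21  [given at root]
2. n1.val = -5  [S₀.env * 3 - 68]
3. n1.tag = false  [S₀.env > 21]
4. n3.env = 18  [18]
5. n4.fin = 16  [terminal]
6. n5.off = 17  [terminal]
7. n6.off = 26  [terminal]
8. n3.depth = 15  [S.env - 3]
9. n3.ok = 16  [h₀.off - 1]
10. n3.cnt = 26  [h₁.off]
11. n7.live = 10  [terminal]
12. n8.fin = 9  [terminal]
13. n2.ok = "ku"  ["ku"]
14. n2.cnt = 21  [g.live * -1 + 31]
15. n9.tag = 26  [B₀.val + 31]
16. n9.fin = 23  [B₀.val + 28]
17. n10.val = 13  [C.fin - 10]
18. n10.tag = false  [false]
19. n11.fin = 24  [terminal]
20. n12.fin = -6  [terminal]
21. n13.fin = 26  [terminal]
22. n10.wid = 16  [b₀.fin - 8]
23. n10.idx = false  [b₁.fin > 26]
24. n9.lim = false  [B.idx == true]
25. n14.val = 16  [(if B₀.tag then B₀.val else A.cnt) - 5]
26. n14.tag = true  [C.lim == false]
27. n15.fin = 19  [terminal]
28. n16.tag = 14  [(if B.tag then f.fin else B.val) - 5]
29. n16.fin = 26  [B.val + f.fin - 9]
30. n17.off = 24  [terminal]
31. n18.fin = 9  [terminal]
32. n16.lim = true  [h.off > 23]
33. n14.wid = 8  [B.val - 8]
34. n14.idx = true  [C.lim == true]
35. n1.wid = 19  [B₁.wid * 2 + 3]
36. n1.idx = true  [true]
37. n19.env = 17  [(if B.idx then B.wid else S₀.env) - 2]
38. n20.env = -3  [-3]
39. n21.wid = -8  [terminal]
40. n22.tag = -1  [-1]
41. n22.fin = 5  [e.wid + 13]
42. n23.fin = 11  [terminal]
43. n24.fin = 6  [terminal]
44. n22.lim = true  [b₁.fin == 6]
45. n20.depth = 8  [e.wid * 2 + 24]
46. n20.ok = 26  [S.env + 29]
47. n20.cnt = 22  [S.env * -2 + 16]
48. n25.wid = 17  [terminal]
49. n19.depth = 21  [S₁.ok - 5]
50. n19.ok = -7  [S₀.env - 24]
51. n19.cnt = 23  [e.wid + 6]
52. n0.depth = 3  [S₁.depth - 18]
53. n0.ok = 28  [S₁.cnt + 5]
54. n0.cnt = 1  [1]

17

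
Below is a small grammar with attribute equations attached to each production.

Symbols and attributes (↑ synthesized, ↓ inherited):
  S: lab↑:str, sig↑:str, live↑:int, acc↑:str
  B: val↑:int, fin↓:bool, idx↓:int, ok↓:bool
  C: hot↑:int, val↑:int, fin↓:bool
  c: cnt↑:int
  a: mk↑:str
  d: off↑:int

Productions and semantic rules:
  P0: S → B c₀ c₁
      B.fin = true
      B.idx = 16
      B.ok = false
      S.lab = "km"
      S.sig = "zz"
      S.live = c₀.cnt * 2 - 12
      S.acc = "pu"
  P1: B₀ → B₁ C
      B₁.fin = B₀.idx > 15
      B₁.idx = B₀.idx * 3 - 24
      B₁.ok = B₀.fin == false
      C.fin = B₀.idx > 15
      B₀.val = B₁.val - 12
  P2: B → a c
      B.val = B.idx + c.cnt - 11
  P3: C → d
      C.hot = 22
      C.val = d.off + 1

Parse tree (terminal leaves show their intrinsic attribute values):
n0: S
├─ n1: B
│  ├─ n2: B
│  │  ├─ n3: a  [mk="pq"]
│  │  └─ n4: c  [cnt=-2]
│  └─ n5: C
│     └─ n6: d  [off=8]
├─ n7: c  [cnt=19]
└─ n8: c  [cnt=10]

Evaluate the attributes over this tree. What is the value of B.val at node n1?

-1

1. n1.fin = true  [true]
2. n1.idx = 16  [16]
3. n1.ok = false  [false]
4. n2.fin = true  [B₀.idx > 15]
5. n2.idx = 24  [B₀.idx * 3 - 24]
6. n2.ok = false  [B₀.fin == false]
7. n3.mk = "pq"  [terminal]
8. n4.cnt = -2  [terminal]
9. n2.val = 11  [B.idx + c.cnt - 11]
10. n5.fin = true  [B₀.idx > 15]
11. n6.off = 8  [terminal]
12. n5.hot = 22  [22]
13. n5.val = 9  [d.off + 1]
14. n1.val = -1  [B₁.val - 12]
15. n7.cnt = 19  [terminal]
16. n8.cnt = 10  [terminal]
17. n0.lab = "km"  ["km"]
18. n0.sig = "zz"  ["zz"]
19. n0.live = 26  [c₀.cnt * 2 - 12]
20. n0.acc = "pu"  ["pu"]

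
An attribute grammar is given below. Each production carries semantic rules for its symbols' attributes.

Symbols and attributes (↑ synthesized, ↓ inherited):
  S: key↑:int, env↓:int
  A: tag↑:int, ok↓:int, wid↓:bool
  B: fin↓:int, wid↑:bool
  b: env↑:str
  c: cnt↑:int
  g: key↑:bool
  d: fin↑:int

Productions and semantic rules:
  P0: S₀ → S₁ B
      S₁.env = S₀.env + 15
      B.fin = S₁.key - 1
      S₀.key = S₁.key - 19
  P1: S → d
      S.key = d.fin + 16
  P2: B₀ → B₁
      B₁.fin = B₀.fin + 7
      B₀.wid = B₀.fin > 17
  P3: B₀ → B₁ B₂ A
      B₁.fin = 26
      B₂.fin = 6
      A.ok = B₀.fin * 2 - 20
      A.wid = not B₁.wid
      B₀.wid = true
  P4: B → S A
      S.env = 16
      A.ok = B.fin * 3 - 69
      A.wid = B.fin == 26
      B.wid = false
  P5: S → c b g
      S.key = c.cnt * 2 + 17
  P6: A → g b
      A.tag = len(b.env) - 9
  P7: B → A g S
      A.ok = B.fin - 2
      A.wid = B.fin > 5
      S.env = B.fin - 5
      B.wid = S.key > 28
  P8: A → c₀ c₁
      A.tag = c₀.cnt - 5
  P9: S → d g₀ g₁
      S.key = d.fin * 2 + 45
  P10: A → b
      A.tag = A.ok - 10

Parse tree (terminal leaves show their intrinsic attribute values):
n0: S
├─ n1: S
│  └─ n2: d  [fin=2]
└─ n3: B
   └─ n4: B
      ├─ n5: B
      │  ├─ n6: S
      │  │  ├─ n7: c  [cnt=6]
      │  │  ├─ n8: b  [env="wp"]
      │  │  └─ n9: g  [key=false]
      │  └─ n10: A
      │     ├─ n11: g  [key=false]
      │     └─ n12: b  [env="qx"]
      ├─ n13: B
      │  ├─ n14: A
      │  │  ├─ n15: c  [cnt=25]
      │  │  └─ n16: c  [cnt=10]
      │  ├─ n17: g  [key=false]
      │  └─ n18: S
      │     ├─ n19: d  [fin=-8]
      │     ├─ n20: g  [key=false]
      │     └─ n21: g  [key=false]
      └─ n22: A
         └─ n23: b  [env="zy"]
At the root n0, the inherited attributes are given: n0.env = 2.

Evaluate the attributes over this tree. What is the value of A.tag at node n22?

1. n0.env = 2  [given at root]
2. n1.env = 17  [S₀.env + 15]
3. n2.fin = 2  [terminal]
4. n1.key = 18  [d.fin + 16]
5. n3.fin = 17  [S₁.key - 1]
6. n4.fin = 24  [B₀.fin + 7]
7. n5.fin = 26  [26]
8. n6.env = 16  [16]
9. n7.cnt = 6  [terminal]
10. n8.env = "wp"  [terminal]
11. n9.key = false  [terminal]
12. n6.key = 29  [c.cnt * 2 + 17]
13. n10.ok = 9  [B.fin * 3 - 69]
14. n10.wid = true  [B.fin == 26]
15. n11.key = false  [terminal]
16. n12.env = "qx"  [terminal]
17. n10.tag = -7  [len(b.env) - 9]
18. n5.wid = false  [false]
19. n13.fin = 6  [6]
20. n14.ok = 4  [B.fin - 2]
21. n14.wid = true  [B.fin > 5]
22. n15.cnt = 25  [terminal]
23. n16.cnt = 10  [terminal]
24. n14.tag = 20  [c₀.cnt - 5]
25. n17.key = false  [terminal]
26. n18.env = 1  [B.fin - 5]
27. n19.fin = -8  [terminal]
28. n20.key = false  [terminal]
29. n21.key = false  [terminal]
30. n18.key = 29  [d.fin * 2 + 45]
31. n13.wid = true  [S.key > 28]
32. n22.ok = 28  [B₀.fin * 2 - 20]
33. n22.wid = true  [not B₁.wid]
34. n23.env = "zy"  [terminal]
35. n22.tag = 18  [A.ok - 10]
36. n4.wid = true  [true]
37. n3.wid = false  [B₀.fin > 17]
38. n0.key = -1  [S₁.key - 19]

18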